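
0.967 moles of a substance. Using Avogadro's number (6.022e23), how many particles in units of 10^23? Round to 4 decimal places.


N = n * NA, then divide by 1e23 for the requested units.
N / 1e23 = n * 6.022
N / 1e23 = 0.967 * 6.022
N / 1e23 = 5.823274, rounded to 4 dp:

5.8233


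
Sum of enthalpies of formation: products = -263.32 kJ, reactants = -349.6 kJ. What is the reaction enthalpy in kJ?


dH_rxn = sum(dH_f products) - sum(dH_f reactants)
dH_rxn = -263.32 - (-349.6)
dH_rxn = 86.28 kJ:

86.28 kJ


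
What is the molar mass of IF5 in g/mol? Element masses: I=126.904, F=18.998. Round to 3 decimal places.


M = sum(count * atomic_mass) over atoms.
M = 1*126.904 + 5*18.998
M = 126.904 + 94.99
M = 221.894 g/mol, rounded to 3 dp:

221.894 g/mol


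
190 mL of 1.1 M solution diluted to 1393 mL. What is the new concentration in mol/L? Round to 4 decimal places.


Dilution: M1*V1 = M2*V2, solve for M2.
M2 = M1*V1 / V2
M2 = 1.1 * 190 / 1393
M2 = 209.0 / 1393
M2 = 0.15003589 mol/L, rounded to 4 dp:

0.1500 mol/L


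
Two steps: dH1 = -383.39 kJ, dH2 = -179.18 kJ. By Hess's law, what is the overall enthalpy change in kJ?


Hess's law: enthalpy is a state function, so add the step enthalpies.
dH_total = dH1 + dH2 = -383.39 + (-179.18)
dH_total = -562.57 kJ:

-562.57 kJ


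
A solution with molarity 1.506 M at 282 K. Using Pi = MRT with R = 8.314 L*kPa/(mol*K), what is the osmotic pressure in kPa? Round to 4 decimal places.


Osmotic pressure (van't Hoff): Pi = M*R*T.
RT = 8.314 * 282 = 2344.548
Pi = 1.506 * 2344.548
Pi = 3530.889288 kPa, rounded to 4 dp:

3530.8893 kPa


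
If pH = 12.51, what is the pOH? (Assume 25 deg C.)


At 25 deg C, pH + pOH = 14.
pOH = 14 - pH = 14 - 12.51
pOH = 1.49:

1.49


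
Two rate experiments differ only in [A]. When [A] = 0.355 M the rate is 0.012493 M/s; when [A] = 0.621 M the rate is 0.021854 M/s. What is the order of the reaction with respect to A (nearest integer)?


Rate is proportional to [A]^n, so rate2/rate1 = ([A]2/[A]1)^n. Take logs to solve for n.
rate2/rate1 = 0.021854 / 0.012493 = 1.7493
[A]2/[A]1 = 0.621 / 0.355 = 1.7493
n = ln(1.7493) / ln(1.7493) = 1.0
Nearest integer order:

1


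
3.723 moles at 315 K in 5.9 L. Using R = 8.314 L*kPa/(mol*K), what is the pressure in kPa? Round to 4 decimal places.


PV = nRT, solve for P = nRT / V.
nRT = 3.723 * 8.314 * 315 = 9750.2019
P = 9750.2019 / 5.9
P = 1652.57659322 kPa, rounded to 4 dp:

1652.5766 kPa


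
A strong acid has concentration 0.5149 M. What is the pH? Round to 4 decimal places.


A strong acid dissociates completely, so [H+] equals the given concentration.
pH = -log10([H+]) = -log10(0.5149)
pH = 0.28827711, rounded to 4 dp:

0.2883


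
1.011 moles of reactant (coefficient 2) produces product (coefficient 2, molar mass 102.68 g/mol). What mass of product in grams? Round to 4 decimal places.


Use the coefficient ratio to convert reactant moles to product moles, then multiply by the product's molar mass.
moles_P = moles_R * (coeff_P / coeff_R) = 1.011 * (2/2) = 1.011
mass_P = moles_P * M_P = 1.011 * 102.68
mass_P = 103.80948 g, rounded to 4 dp:

103.8095 g


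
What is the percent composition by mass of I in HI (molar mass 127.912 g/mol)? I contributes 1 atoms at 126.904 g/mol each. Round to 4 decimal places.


pct = 100 * (n_elem * M_elem) / M_total
mass_contribution = 1 * 126.904 = 126.904 g/mol
pct = 100 * 126.904 / 127.912
pct = 99.21195822 %, rounded to 4 dp:

99.2120 %


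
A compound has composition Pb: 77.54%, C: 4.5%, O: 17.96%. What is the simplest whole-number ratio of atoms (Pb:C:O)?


Assume 100 g of compound, divide each mass% by atomic mass to get moles, then normalize by the smallest to get a raw atom ratio.
Moles per 100 g: Pb: 77.54/207.2 = 0.3742, C: 4.5/12.011 = 0.3747, O: 17.96/15.999 = 1.1226
Raw ratio (divide by min = 0.3742): Pb: 1.0, C: 1.001, O: 3.0
Multiply by 1 to clear fractions: Pb: 1.0 ~= 1, C: 1.001 ~= 1, O: 3.0 ~= 3
Reduce by GCD to get the simplest whole-number ratio:

1:1:3


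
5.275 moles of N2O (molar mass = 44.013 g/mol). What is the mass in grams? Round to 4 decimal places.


mass = n * M
mass = 5.275 * 44.013
mass = 232.168575 g, rounded to 4 dp:

232.1686 g


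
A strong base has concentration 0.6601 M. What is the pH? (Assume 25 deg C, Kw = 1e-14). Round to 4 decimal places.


A strong base dissociates completely, so [OH-] equals the given concentration.
pOH = -log10([OH-]) = -log10(0.6601) = 0.18039
pH = 14 - pOH = 14 - 0.18039
pH = 13.81961, rounded to 4 dp:

13.8196


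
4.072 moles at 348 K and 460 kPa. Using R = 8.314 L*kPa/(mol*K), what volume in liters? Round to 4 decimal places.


PV = nRT, solve for V = nRT / P.
nRT = 4.072 * 8.314 * 348 = 11781.4036
V = 11781.4036 / 460
V = 25.61174696 L, rounded to 4 dp:

25.6117 L


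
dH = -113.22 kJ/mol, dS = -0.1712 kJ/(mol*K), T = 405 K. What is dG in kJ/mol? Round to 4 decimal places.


Gibbs: dG = dH - T*dS (consistent units, dS already in kJ/(mol*K)).
T*dS = 405 * -0.1712 = -69.336
dG = -113.22 - (-69.336)
dG = -43.884 kJ/mol, rounded to 4 dp:

-43.8840 kJ/mol


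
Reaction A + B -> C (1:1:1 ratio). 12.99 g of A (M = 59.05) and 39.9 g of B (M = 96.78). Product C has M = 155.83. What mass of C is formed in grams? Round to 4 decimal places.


Find moles of each reactant; the smaller value is the limiting reagent in a 1:1:1 reaction, so moles_C equals moles of the limiter.
n_A = mass_A / M_A = 12.99 / 59.05 = 0.219983 mol
n_B = mass_B / M_B = 39.9 / 96.78 = 0.412275 mol
Limiting reagent: A (smaller), n_limiting = 0.219983 mol
mass_C = n_limiting * M_C = 0.219983 * 155.83
mass_C = 34.27995089 g, rounded to 4 dp:

34.2800 g


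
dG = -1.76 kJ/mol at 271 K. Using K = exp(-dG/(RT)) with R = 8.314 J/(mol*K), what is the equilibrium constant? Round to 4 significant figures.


dG is in kJ/mol; multiply by 1000 to match R in J/(mol*K).
RT = 8.314 * 271 = 2253.094 J/mol
exponent = -dG*1000 / (RT) = -(-1.76*1000) / 2253.094 = 0.78114806
K = exp(0.78114806)
K = 2.1839782, rounded to 4 significant figures:

2.184


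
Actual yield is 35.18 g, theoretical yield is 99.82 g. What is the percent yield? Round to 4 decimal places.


% yield = 100 * actual / theoretical
% yield = 100 * 35.18 / 99.82
% yield = 35.24343819 %, rounded to 4 dp:

35.2434 %


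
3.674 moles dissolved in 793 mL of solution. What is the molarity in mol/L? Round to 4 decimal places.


Convert volume to liters: V_L = V_mL / 1000.
V_L = 793 / 1000 = 0.793 L
M = n / V_L = 3.674 / 0.793
M = 4.63303909 mol/L, rounded to 4 dp:

4.6330 mol/L


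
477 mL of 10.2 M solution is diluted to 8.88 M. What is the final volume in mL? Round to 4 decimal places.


Dilution: M1*V1 = M2*V2, solve for V2.
V2 = M1*V1 / M2
V2 = 10.2 * 477 / 8.88
V2 = 4865.4 / 8.88
V2 = 547.90540541 mL, rounded to 4 dp:

547.9054 mL


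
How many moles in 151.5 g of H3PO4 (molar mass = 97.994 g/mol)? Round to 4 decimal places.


n = mass / M
n = 151.5 / 97.994
n = 1.54601302 mol, rounded to 4 dp:

1.5460 mol


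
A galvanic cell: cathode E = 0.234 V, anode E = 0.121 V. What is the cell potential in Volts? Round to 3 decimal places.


Standard cell potential: E_cell = E_cathode - E_anode.
E_cell = 0.234 - (0.121)
E_cell = 0.113 V, rounded to 3 dp:

0.113 V


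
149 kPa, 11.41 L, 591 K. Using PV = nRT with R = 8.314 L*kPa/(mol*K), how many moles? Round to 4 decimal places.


PV = nRT, solve for n = PV / (RT).
PV = 149 * 11.41 = 1700.09
RT = 8.314 * 591 = 4913.574
n = 1700.09 / 4913.574
n = 0.34599866 mol, rounded to 4 dp:

0.3460 mol


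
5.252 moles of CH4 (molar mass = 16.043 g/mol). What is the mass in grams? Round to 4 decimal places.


mass = n * M
mass = 5.252 * 16.043
mass = 84.257836 g, rounded to 4 dp:

84.2578 g


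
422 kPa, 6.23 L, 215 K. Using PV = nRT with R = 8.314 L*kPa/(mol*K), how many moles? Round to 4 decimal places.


PV = nRT, solve for n = PV / (RT).
PV = 422 * 6.23 = 2629.06
RT = 8.314 * 215 = 1787.51
n = 2629.06 / 1787.51
n = 1.47079457 mol, rounded to 4 dp:

1.4708 mol


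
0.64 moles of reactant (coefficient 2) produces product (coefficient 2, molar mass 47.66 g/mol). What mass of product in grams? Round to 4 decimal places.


Use the coefficient ratio to convert reactant moles to product moles, then multiply by the product's molar mass.
moles_P = moles_R * (coeff_P / coeff_R) = 0.64 * (2/2) = 0.64
mass_P = moles_P * M_P = 0.64 * 47.66
mass_P = 30.5024 g, rounded to 4 dp:

30.5024 g


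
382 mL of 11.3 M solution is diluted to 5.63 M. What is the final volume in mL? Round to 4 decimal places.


Dilution: M1*V1 = M2*V2, solve for V2.
V2 = M1*V1 / M2
V2 = 11.3 * 382 / 5.63
V2 = 4316.6 / 5.63
V2 = 766.71403197 mL, rounded to 4 dp:

766.7140 mL


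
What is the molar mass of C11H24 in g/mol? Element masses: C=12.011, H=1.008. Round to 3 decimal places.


M = sum(count * atomic_mass) over atoms.
M = 11*12.011 + 24*1.008
M = 132.121 + 24.192
M = 156.313 g/mol, rounded to 3 dp:

156.313 g/mol


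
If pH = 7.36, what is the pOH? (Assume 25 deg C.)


At 25 deg C, pH + pOH = 14.
pOH = 14 - pH = 14 - 7.36
pOH = 6.64:

6.64


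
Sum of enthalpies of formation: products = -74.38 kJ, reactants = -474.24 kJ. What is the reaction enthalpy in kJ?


dH_rxn = sum(dH_f products) - sum(dH_f reactants)
dH_rxn = -74.38 - (-474.24)
dH_rxn = 399.86 kJ:

399.86 kJ


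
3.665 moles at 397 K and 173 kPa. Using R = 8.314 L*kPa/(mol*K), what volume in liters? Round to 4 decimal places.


PV = nRT, solve for V = nRT / P.
nRT = 3.665 * 8.314 * 397 = 12096.9116
V = 12096.9116 / 173
V = 69.92434451 L, rounded to 4 dp:

69.9243 L


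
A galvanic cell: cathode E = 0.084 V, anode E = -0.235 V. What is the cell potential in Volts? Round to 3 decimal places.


Standard cell potential: E_cell = E_cathode - E_anode.
E_cell = 0.084 - (-0.235)
E_cell = 0.319 V, rounded to 3 dp:

0.319 V


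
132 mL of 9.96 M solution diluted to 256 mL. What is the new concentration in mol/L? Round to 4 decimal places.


Dilution: M1*V1 = M2*V2, solve for M2.
M2 = M1*V1 / V2
M2 = 9.96 * 132 / 256
M2 = 1314.72 / 256
M2 = 5.135625 mol/L, rounded to 4 dp:

5.1356 mol/L


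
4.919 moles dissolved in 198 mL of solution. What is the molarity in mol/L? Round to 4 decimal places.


Convert volume to liters: V_L = V_mL / 1000.
V_L = 198 / 1000 = 0.198 L
M = n / V_L = 4.919 / 0.198
M = 24.84343434 mol/L, rounded to 4 dp:

24.8434 mol/L


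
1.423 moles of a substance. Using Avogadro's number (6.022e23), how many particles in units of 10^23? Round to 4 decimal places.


N = n * NA, then divide by 1e23 for the requested units.
N / 1e23 = n * 6.022
N / 1e23 = 1.423 * 6.022
N / 1e23 = 8.569306, rounded to 4 dp:

8.5693


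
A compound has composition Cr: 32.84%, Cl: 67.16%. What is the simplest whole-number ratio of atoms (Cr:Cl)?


Assume 100 g of compound, divide each mass% by atomic mass to get moles, then normalize by the smallest to get a raw atom ratio.
Moles per 100 g: Cr: 32.84/51.996 = 0.6316, Cl: 67.16/35.453 = 1.8943
Raw ratio (divide by min = 0.6316): Cr: 1.0, Cl: 2.999
Multiply by 1 to clear fractions: Cr: 1.0 ~= 1, Cl: 2.999 ~= 3
Reduce by GCD to get the simplest whole-number ratio:

1:3


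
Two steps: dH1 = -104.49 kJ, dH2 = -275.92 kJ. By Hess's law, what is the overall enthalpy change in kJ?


Hess's law: enthalpy is a state function, so add the step enthalpies.
dH_total = dH1 + dH2 = -104.49 + (-275.92)
dH_total = -380.41 kJ:

-380.41 kJ


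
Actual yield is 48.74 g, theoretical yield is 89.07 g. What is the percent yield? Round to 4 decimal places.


% yield = 100 * actual / theoretical
% yield = 100 * 48.74 / 89.07
% yield = 54.72100595 %, rounded to 4 dp:

54.7210 %


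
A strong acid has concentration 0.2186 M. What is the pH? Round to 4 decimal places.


A strong acid dissociates completely, so [H+] equals the given concentration.
pH = -log10([H+]) = -log10(0.2186)
pH = 0.66034984, rounded to 4 dp:

0.6603


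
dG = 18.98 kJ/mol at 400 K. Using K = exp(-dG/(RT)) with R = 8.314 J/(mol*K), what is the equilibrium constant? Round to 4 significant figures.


dG is in kJ/mol; multiply by 1000 to match R in J/(mol*K).
RT = 8.314 * 400 = 3325.6 J/mol
exponent = -dG*1000 / (RT) = -(18.98*1000) / 3325.6 = -5.7072408
K = exp(-5.7072408)
K = 0.0033218255, rounded to 4 significant figures:

0.003322


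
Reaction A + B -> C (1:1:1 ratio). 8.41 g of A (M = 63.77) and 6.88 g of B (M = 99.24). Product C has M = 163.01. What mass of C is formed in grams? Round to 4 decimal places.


Find moles of each reactant; the smaller value is the limiting reagent in a 1:1:1 reaction, so moles_C equals moles of the limiter.
n_A = mass_A / M_A = 8.41 / 63.77 = 0.13188 mol
n_B = mass_B / M_B = 6.88 / 99.24 = 0.069327 mol
Limiting reagent: B (smaller), n_limiting = 0.069327 mol
mass_C = n_limiting * M_C = 0.069327 * 163.01
mass_C = 11.30099427 g, rounded to 4 dp:

11.3010 g


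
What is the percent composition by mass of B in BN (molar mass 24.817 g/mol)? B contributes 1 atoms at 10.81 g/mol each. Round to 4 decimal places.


pct = 100 * (n_elem * M_elem) / M_total
mass_contribution = 1 * 10.81 = 10.81 g/mol
pct = 100 * 10.81 / 24.817
pct = 43.55885079 %, rounded to 4 dp:

43.5589 %


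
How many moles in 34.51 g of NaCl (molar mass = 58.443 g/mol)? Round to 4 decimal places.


n = mass / M
n = 34.51 / 58.443
n = 0.59048988 mol, rounded to 4 dp:

0.5905 mol


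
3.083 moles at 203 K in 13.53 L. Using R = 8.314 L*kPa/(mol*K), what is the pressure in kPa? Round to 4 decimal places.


PV = nRT, solve for P = nRT / V.
nRT = 3.083 * 8.314 * 203 = 5203.3086
P = 5203.3086 / 13.53
P = 384.5756541 kPa, rounded to 4 dp:

384.5757 kPa


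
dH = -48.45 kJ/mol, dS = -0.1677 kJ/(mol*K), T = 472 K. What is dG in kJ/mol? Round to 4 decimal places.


Gibbs: dG = dH - T*dS (consistent units, dS already in kJ/(mol*K)).
T*dS = 472 * -0.1677 = -79.1544
dG = -48.45 - (-79.1544)
dG = 30.7044 kJ/mol, rounded to 4 dp:

30.7044 kJ/mol


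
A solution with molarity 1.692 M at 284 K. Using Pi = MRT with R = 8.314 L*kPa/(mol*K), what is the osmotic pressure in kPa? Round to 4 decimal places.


Osmotic pressure (van't Hoff): Pi = M*R*T.
RT = 8.314 * 284 = 2361.176
Pi = 1.692 * 2361.176
Pi = 3995.109792 kPa, rounded to 4 dp:

3995.1098 kPa


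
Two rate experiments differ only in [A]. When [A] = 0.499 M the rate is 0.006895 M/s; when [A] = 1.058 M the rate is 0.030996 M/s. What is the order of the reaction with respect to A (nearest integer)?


Rate is proportional to [A]^n, so rate2/rate1 = ([A]2/[A]1)^n. Take logs to solve for n.
rate2/rate1 = 0.030996 / 0.006895 = 4.4954
[A]2/[A]1 = 1.058 / 0.499 = 2.1202
n = ln(4.4954) / ln(2.1202) = 2.0
Nearest integer order:

2


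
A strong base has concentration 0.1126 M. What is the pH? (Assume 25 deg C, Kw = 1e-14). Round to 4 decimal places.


A strong base dissociates completely, so [OH-] equals the given concentration.
pOH = -log10([OH-]) = -log10(0.1126) = 0.948462
pH = 14 - pOH = 14 - 0.948462
pH = 13.051538, rounded to 4 dp:

13.0515


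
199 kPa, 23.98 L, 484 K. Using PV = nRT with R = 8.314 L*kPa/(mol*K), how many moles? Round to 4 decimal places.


PV = nRT, solve for n = PV / (RT).
PV = 199 * 23.98 = 4772.02
RT = 8.314 * 484 = 4023.976
n = 4772.02 / 4023.976
n = 1.18589673 mol, rounded to 4 dp:

1.1859 mol


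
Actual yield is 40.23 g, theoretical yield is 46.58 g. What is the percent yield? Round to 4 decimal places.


% yield = 100 * actual / theoretical
% yield = 100 * 40.23 / 46.58
% yield = 86.36753972 %, rounded to 4 dp:

86.3675 %


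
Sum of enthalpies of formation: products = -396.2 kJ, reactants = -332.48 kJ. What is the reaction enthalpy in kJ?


dH_rxn = sum(dH_f products) - sum(dH_f reactants)
dH_rxn = -396.2 - (-332.48)
dH_rxn = -63.72 kJ:

-63.72 kJ


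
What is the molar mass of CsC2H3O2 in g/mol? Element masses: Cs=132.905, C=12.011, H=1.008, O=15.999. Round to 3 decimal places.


M = sum(count * atomic_mass) over atoms.
M = 1*132.905 + 2*12.011 + 3*1.008 + 2*15.999
M = 132.905 + 24.022 + 3.024 + 31.998
M = 191.949 g/mol, rounded to 3 dp:

191.949 g/mol


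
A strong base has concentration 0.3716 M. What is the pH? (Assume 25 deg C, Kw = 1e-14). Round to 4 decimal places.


A strong base dissociates completely, so [OH-] equals the given concentration.
pOH = -log10([OH-]) = -log10(0.3716) = 0.429924
pH = 14 - pOH = 14 - 0.429924
pH = 13.570076, rounded to 4 dp:

13.5701


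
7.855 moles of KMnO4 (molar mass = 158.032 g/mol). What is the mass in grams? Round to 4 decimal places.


mass = n * M
mass = 7.855 * 158.032
mass = 1241.34136 g, rounded to 4 dp:

1241.3414 g


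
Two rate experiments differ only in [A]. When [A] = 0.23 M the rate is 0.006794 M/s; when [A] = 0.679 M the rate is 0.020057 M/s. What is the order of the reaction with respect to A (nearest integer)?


Rate is proportional to [A]^n, so rate2/rate1 = ([A]2/[A]1)^n. Take logs to solve for n.
rate2/rate1 = 0.020057 / 0.006794 = 2.9522
[A]2/[A]1 = 0.679 / 0.23 = 2.9522
n = ln(2.9522) / ln(2.9522) = 1.0
Nearest integer order:

1


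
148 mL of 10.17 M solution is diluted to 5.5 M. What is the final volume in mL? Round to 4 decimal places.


Dilution: M1*V1 = M2*V2, solve for V2.
V2 = M1*V1 / M2
V2 = 10.17 * 148 / 5.5
V2 = 1505.16 / 5.5
V2 = 273.66545455 mL, rounded to 4 dp:

273.6655 mL


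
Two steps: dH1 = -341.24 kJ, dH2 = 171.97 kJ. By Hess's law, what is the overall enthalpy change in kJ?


Hess's law: enthalpy is a state function, so add the step enthalpies.
dH_total = dH1 + dH2 = -341.24 + (171.97)
dH_total = -169.27 kJ:

-169.27 kJ


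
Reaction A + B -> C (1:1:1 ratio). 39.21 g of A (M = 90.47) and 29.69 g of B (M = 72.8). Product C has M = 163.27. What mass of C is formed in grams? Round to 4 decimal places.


Find moles of each reactant; the smaller value is the limiting reagent in a 1:1:1 reaction, so moles_C equals moles of the limiter.
n_A = mass_A / M_A = 39.21 / 90.47 = 0.433403 mol
n_B = mass_B / M_B = 29.69 / 72.8 = 0.40783 mol
Limiting reagent: B (smaller), n_limiting = 0.40783 mol
mass_C = n_limiting * M_C = 0.40783 * 163.27
mass_C = 66.5864041 g, rounded to 4 dp:

66.5864 g


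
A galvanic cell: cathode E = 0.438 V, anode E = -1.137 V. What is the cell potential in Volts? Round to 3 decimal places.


Standard cell potential: E_cell = E_cathode - E_anode.
E_cell = 0.438 - (-1.137)
E_cell = 1.575 V, rounded to 3 dp:

1.575 V


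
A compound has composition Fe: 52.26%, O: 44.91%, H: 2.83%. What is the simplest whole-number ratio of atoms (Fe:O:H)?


Assume 100 g of compound, divide each mass% by atomic mass to get moles, then normalize by the smallest to get a raw atom ratio.
Moles per 100 g: Fe: 52.26/55.845 = 0.9358, O: 44.91/15.999 = 2.8071, H: 2.83/1.008 = 2.8075
Raw ratio (divide by min = 0.9358): Fe: 1.0, O: 3.0, H: 3.0
Multiply by 1 to clear fractions: Fe: 1.0 ~= 1, O: 3.0 ~= 3, H: 3.0 ~= 3
Reduce by GCD to get the simplest whole-number ratio:

1:3:3


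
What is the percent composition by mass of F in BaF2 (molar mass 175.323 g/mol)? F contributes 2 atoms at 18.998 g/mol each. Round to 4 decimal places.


pct = 100 * (n_elem * M_elem) / M_total
mass_contribution = 2 * 18.998 = 37.996 g/mol
pct = 100 * 37.996 / 175.323
pct = 21.67199968 %, rounded to 4 dp:

21.6720 %


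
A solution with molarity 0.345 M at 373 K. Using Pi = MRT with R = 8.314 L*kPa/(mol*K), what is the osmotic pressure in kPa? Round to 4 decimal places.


Osmotic pressure (van't Hoff): Pi = M*R*T.
RT = 8.314 * 373 = 3101.122
Pi = 0.345 * 3101.122
Pi = 1069.88709 kPa, rounded to 4 dp:

1069.8871 kPa


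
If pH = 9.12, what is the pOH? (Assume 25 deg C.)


At 25 deg C, pH + pOH = 14.
pOH = 14 - pH = 14 - 9.12
pOH = 4.88:

4.88


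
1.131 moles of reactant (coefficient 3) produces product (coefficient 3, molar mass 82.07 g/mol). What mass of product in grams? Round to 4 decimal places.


Use the coefficient ratio to convert reactant moles to product moles, then multiply by the product's molar mass.
moles_P = moles_R * (coeff_P / coeff_R) = 1.131 * (3/3) = 1.131
mass_P = moles_P * M_P = 1.131 * 82.07
mass_P = 92.82117 g, rounded to 4 dp:

92.8212 g


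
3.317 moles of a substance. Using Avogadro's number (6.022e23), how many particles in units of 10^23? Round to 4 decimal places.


N = n * NA, then divide by 1e23 for the requested units.
N / 1e23 = n * 6.022
N / 1e23 = 3.317 * 6.022
N / 1e23 = 19.974974, rounded to 4 dp:

19.9750


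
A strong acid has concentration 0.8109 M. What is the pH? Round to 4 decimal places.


A strong acid dissociates completely, so [H+] equals the given concentration.
pH = -log10([H+]) = -log10(0.8109)
pH = 0.0910327, rounded to 4 dp:

0.0910


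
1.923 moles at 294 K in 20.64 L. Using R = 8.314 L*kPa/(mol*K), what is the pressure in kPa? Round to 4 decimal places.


PV = nRT, solve for P = nRT / V.
nRT = 1.923 * 8.314 * 294 = 4700.4197
P = 4700.4197 / 20.64
P = 227.7335126 kPa, rounded to 4 dp:

227.7335 kPa


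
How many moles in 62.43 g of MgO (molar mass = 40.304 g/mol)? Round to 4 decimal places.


n = mass / M
n = 62.43 / 40.304
n = 1.54897777 mol, rounded to 4 dp:

1.5490 mol


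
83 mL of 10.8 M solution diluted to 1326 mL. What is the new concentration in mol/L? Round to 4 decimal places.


Dilution: M1*V1 = M2*V2, solve for M2.
M2 = M1*V1 / V2
M2 = 10.8 * 83 / 1326
M2 = 896.4 / 1326
M2 = 0.6760181 mol/L, rounded to 4 dp:

0.6760 mol/L


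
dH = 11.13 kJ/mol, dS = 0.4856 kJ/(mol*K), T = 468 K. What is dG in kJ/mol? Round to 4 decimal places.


Gibbs: dG = dH - T*dS (consistent units, dS already in kJ/(mol*K)).
T*dS = 468 * 0.4856 = 227.2608
dG = 11.13 - (227.2608)
dG = -216.1308 kJ/mol, rounded to 4 dp:

-216.1308 kJ/mol


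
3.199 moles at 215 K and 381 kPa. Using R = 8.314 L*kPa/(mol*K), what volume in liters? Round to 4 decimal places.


PV = nRT, solve for V = nRT / P.
nRT = 3.199 * 8.314 * 215 = 5718.2445
V = 5718.2445 / 381
V = 15.00851575 L, rounded to 4 dp:

15.0085 L


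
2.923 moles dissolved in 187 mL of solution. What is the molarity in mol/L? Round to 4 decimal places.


Convert volume to liters: V_L = V_mL / 1000.
V_L = 187 / 1000 = 0.187 L
M = n / V_L = 2.923 / 0.187
M = 15.63101604 mol/L, rounded to 4 dp:

15.6310 mol/L


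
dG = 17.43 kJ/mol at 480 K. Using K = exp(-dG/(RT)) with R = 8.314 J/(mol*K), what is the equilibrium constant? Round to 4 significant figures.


dG is in kJ/mol; multiply by 1000 to match R in J/(mol*K).
RT = 8.314 * 480 = 3990.72 J/mol
exponent = -dG*1000 / (RT) = -(17.43*1000) / 3990.72 = -4.36763291
K = exp(-4.36763291)
K = 0.012681223, rounded to 4 significant figures:

0.01268


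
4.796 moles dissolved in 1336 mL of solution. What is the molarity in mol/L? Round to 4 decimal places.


Convert volume to liters: V_L = V_mL / 1000.
V_L = 1336 / 1000 = 1.336 L
M = n / V_L = 4.796 / 1.336
M = 3.58982036 mol/L, rounded to 4 dp:

3.5898 mol/L


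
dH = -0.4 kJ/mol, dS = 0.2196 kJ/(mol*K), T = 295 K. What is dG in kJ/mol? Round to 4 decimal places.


Gibbs: dG = dH - T*dS (consistent units, dS already in kJ/(mol*K)).
T*dS = 295 * 0.2196 = 64.782
dG = -0.4 - (64.782)
dG = -65.182 kJ/mol, rounded to 4 dp:

-65.1820 kJ/mol


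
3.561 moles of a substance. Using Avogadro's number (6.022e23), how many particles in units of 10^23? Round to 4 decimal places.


N = n * NA, then divide by 1e23 for the requested units.
N / 1e23 = n * 6.022
N / 1e23 = 3.561 * 6.022
N / 1e23 = 21.444342, rounded to 4 dp:

21.4443


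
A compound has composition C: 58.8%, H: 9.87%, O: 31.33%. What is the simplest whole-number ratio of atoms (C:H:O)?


Assume 100 g of compound, divide each mass% by atomic mass to get moles, then normalize by the smallest to get a raw atom ratio.
Moles per 100 g: C: 58.8/12.011 = 4.8955, H: 9.87/1.008 = 9.7917, O: 31.33/15.999 = 1.9582
Raw ratio (divide by min = 1.9582): C: 2.5, H: 5.0, O: 1.0
Multiply by 2 to clear fractions: C: 5.0 ~= 5, H: 10.0 ~= 10, O: 2.0 ~= 2
Reduce by GCD to get the simplest whole-number ratio:

5:10:2


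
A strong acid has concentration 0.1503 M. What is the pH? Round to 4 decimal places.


A strong acid dissociates completely, so [H+] equals the given concentration.
pH = -log10([H+]) = -log10(0.1503)
pH = 0.82304102, rounded to 4 dp:

0.8230


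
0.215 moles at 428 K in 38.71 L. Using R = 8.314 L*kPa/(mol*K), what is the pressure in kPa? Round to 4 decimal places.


PV = nRT, solve for P = nRT / V.
nRT = 0.215 * 8.314 * 428 = 765.0543
P = 765.0543 / 38.71
P = 19.76373805 kPa, rounded to 4 dp:

19.7637 kPa


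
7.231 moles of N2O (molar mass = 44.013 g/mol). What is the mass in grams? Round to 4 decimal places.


mass = n * M
mass = 7.231 * 44.013
mass = 318.258003 g, rounded to 4 dp:

318.2580 g


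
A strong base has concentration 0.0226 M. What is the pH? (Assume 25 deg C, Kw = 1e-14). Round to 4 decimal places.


A strong base dissociates completely, so [OH-] equals the given concentration.
pOH = -log10([OH-]) = -log10(0.0226) = 1.645892
pH = 14 - pOH = 14 - 1.645892
pH = 12.354108, rounded to 4 dp:

12.3541


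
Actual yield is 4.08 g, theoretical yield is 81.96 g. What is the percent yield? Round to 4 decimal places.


% yield = 100 * actual / theoretical
% yield = 100 * 4.08 / 81.96
% yield = 4.97803807 %, rounded to 4 dp:

4.9780 %


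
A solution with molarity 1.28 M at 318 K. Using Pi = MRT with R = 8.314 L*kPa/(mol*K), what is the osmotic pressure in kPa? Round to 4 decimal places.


Osmotic pressure (van't Hoff): Pi = M*R*T.
RT = 8.314 * 318 = 2643.852
Pi = 1.28 * 2643.852
Pi = 3384.13056 kPa, rounded to 4 dp:

3384.1306 kPa


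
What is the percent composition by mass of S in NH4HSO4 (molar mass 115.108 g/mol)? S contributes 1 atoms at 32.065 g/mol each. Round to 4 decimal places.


pct = 100 * (n_elem * M_elem) / M_total
mass_contribution = 1 * 32.065 = 32.065 g/mol
pct = 100 * 32.065 / 115.108
pct = 27.85644786 %, rounded to 4 dp:

27.8564 %


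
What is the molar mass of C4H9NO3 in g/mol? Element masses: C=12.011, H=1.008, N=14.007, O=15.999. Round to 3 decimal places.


M = sum(count * atomic_mass) over atoms.
M = 4*12.011 + 9*1.008 + 1*14.007 + 3*15.999
M = 48.044 + 9.072 + 14.007 + 47.997
M = 119.12 g/mol, rounded to 3 dp:

119.120 g/mol


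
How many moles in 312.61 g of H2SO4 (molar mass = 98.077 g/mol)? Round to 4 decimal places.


n = mass / M
n = 312.61 / 98.077
n = 3.18739358 mol, rounded to 4 dp:

3.1874 mol


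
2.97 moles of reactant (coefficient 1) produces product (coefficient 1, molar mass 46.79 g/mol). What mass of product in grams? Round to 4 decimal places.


Use the coefficient ratio to convert reactant moles to product moles, then multiply by the product's molar mass.
moles_P = moles_R * (coeff_P / coeff_R) = 2.97 * (1/1) = 2.97
mass_P = moles_P * M_P = 2.97 * 46.79
mass_P = 138.9663 g, rounded to 4 dp:

138.9663 g


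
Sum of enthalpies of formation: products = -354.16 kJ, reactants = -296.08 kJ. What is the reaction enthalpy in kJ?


dH_rxn = sum(dH_f products) - sum(dH_f reactants)
dH_rxn = -354.16 - (-296.08)
dH_rxn = -58.08 kJ:

-58.08 kJ


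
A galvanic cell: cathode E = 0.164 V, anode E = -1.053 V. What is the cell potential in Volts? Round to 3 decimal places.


Standard cell potential: E_cell = E_cathode - E_anode.
E_cell = 0.164 - (-1.053)
E_cell = 1.217 V, rounded to 3 dp:

1.217 V


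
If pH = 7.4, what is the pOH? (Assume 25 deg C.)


At 25 deg C, pH + pOH = 14.
pOH = 14 - pH = 14 - 7.4
pOH = 6.6:

6.60


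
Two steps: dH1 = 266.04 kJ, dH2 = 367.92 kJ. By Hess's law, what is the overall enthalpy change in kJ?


Hess's law: enthalpy is a state function, so add the step enthalpies.
dH_total = dH1 + dH2 = 266.04 + (367.92)
dH_total = 633.96 kJ:

633.96 kJ


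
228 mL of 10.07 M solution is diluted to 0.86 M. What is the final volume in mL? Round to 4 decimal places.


Dilution: M1*V1 = M2*V2, solve for V2.
V2 = M1*V1 / M2
V2 = 10.07 * 228 / 0.86
V2 = 2295.96 / 0.86
V2 = 2669.72093023 mL, rounded to 4 dp:

2669.7209 mL


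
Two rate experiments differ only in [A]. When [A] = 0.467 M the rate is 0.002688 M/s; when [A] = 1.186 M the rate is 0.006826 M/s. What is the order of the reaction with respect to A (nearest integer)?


Rate is proportional to [A]^n, so rate2/rate1 = ([A]2/[A]1)^n. Take logs to solve for n.
rate2/rate1 = 0.006826 / 0.002688 = 2.5394
[A]2/[A]1 = 1.186 / 0.467 = 2.5396
n = ln(2.5394) / ln(2.5396) = 1.0
Nearest integer order:

1


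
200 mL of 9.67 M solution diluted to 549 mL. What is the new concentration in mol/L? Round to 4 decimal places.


Dilution: M1*V1 = M2*V2, solve for M2.
M2 = M1*V1 / V2
M2 = 9.67 * 200 / 549
M2 = 1934.0 / 549
M2 = 3.52276867 mol/L, rounded to 4 dp:

3.5228 mol/L


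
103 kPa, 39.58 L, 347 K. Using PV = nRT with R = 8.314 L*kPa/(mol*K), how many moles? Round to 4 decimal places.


PV = nRT, solve for n = PV / (RT).
PV = 103 * 39.58 = 4076.74
RT = 8.314 * 347 = 2884.958
n = 4076.74 / 2884.958
n = 1.41310203 mol, rounded to 4 dp:

1.4131 mol


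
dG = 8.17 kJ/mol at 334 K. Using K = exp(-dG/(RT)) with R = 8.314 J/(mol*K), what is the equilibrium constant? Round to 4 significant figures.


dG is in kJ/mol; multiply by 1000 to match R in J/(mol*K).
RT = 8.314 * 334 = 2776.876 J/mol
exponent = -dG*1000 / (RT) = -(8.17*1000) / 2776.876 = -2.94215514
K = exp(-2.94215514)
K = 0.052751918, rounded to 4 significant figures:

0.05275


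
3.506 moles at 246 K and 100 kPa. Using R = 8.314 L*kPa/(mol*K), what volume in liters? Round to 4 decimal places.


PV = nRT, solve for V = nRT / P.
nRT = 3.506 * 8.314 * 246 = 7170.6255
V = 7170.6255 / 100
V = 71.706255 L, rounded to 4 dp:

71.7063 L


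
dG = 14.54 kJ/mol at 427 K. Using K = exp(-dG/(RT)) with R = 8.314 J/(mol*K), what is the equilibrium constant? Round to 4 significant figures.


dG is in kJ/mol; multiply by 1000 to match R in J/(mol*K).
RT = 8.314 * 427 = 3550.078 J/mol
exponent = -dG*1000 / (RT) = -(14.54*1000) / 3550.078 = -4.09568466
K = exp(-4.09568466)
K = 0.016644347, rounded to 4 significant figures:

0.01664


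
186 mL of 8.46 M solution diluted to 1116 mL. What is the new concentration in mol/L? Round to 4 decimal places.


Dilution: M1*V1 = M2*V2, solve for M2.
M2 = M1*V1 / V2
M2 = 8.46 * 186 / 1116
M2 = 1573.56 / 1116
M2 = 1.41 mol/L, rounded to 4 dp:

1.4100 mol/L


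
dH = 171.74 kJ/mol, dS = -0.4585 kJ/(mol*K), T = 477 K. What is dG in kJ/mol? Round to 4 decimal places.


Gibbs: dG = dH - T*dS (consistent units, dS already in kJ/(mol*K)).
T*dS = 477 * -0.4585 = -218.7045
dG = 171.74 - (-218.7045)
dG = 390.4445 kJ/mol, rounded to 4 dp:

390.4445 kJ/mol


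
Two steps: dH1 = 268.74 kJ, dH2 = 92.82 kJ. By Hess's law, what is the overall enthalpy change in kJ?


Hess's law: enthalpy is a state function, so add the step enthalpies.
dH_total = dH1 + dH2 = 268.74 + (92.82)
dH_total = 361.56 kJ:

361.56 kJ


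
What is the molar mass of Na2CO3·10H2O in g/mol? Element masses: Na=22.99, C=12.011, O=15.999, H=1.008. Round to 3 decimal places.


M = sum(count * atomic_mass) over atoms.
M = 2*22.99 + 1*12.011 + 13*15.999 + 20*1.008
M = 45.98 + 12.011 + 207.987 + 20.16
M = 286.138 g/mol, rounded to 3 dp:

286.138 g/mol


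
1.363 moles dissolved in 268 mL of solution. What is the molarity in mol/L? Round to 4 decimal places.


Convert volume to liters: V_L = V_mL / 1000.
V_L = 268 / 1000 = 0.268 L
M = n / V_L = 1.363 / 0.268
M = 5.0858209 mol/L, rounded to 4 dp:

5.0858 mol/L


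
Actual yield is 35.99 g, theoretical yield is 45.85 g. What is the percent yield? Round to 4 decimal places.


% yield = 100 * actual / theoretical
% yield = 100 * 35.99 / 45.85
% yield = 78.49509269 %, rounded to 4 dp:

78.4951 %


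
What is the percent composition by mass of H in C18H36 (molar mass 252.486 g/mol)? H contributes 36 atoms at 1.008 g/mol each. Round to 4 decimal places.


pct = 100 * (n_elem * M_elem) / M_total
mass_contribution = 36 * 1.008 = 36.288 g/mol
pct = 100 * 36.288 / 252.486
pct = 14.37228203 %, rounded to 4 dp:

14.3723 %


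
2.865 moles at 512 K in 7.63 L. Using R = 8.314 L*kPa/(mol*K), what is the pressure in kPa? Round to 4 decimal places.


PV = nRT, solve for P = nRT / V.
nRT = 2.865 * 8.314 * 512 = 12195.6403
P = 12195.6403 / 7.63
P = 1598.38011796 kPa, rounded to 4 dp:

1598.3801 kPa


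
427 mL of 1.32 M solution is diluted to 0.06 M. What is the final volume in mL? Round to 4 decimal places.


Dilution: M1*V1 = M2*V2, solve for V2.
V2 = M1*V1 / M2
V2 = 1.32 * 427 / 0.06
V2 = 563.64 / 0.06
V2 = 9394.0 mL, rounded to 4 dp:

9394.0000 mL


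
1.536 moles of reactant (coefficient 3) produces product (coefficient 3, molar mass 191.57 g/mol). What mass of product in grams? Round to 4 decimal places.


Use the coefficient ratio to convert reactant moles to product moles, then multiply by the product's molar mass.
moles_P = moles_R * (coeff_P / coeff_R) = 1.536 * (3/3) = 1.536
mass_P = moles_P * M_P = 1.536 * 191.57
mass_P = 294.25152 g, rounded to 4 dp:

294.2515 g


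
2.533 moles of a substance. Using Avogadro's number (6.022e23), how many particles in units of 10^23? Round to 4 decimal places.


N = n * NA, then divide by 1e23 for the requested units.
N / 1e23 = n * 6.022
N / 1e23 = 2.533 * 6.022
N / 1e23 = 15.253726, rounded to 4 dp:

15.2537


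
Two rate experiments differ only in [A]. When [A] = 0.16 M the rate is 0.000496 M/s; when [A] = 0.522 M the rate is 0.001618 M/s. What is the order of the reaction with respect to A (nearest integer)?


Rate is proportional to [A]^n, so rate2/rate1 = ([A]2/[A]1)^n. Take logs to solve for n.
rate2/rate1 = 0.001618 / 0.000496 = 3.2621
[A]2/[A]1 = 0.522 / 0.16 = 3.2625
n = ln(3.2621) / ln(3.2625) = 1.0
Nearest integer order:

1


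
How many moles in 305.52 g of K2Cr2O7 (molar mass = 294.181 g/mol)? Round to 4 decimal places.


n = mass / M
n = 305.52 / 294.181
n = 1.0385443 mol, rounded to 4 dp:

1.0385 mol


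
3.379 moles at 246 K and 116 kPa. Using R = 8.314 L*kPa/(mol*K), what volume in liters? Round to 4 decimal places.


PV = nRT, solve for V = nRT / P.
nRT = 3.379 * 8.314 * 246 = 6910.8795
V = 6910.8795 / 116
V = 59.57654741 L, rounded to 4 dp:

59.5765 L


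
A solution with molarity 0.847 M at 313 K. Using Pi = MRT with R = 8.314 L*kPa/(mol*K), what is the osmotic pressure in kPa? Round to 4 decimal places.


Osmotic pressure (van't Hoff): Pi = M*R*T.
RT = 8.314 * 313 = 2602.282
Pi = 0.847 * 2602.282
Pi = 2204.132854 kPa, rounded to 4 dp:

2204.1329 kPa


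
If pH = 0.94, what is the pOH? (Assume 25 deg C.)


At 25 deg C, pH + pOH = 14.
pOH = 14 - pH = 14 - 0.94
pOH = 13.06:

13.06


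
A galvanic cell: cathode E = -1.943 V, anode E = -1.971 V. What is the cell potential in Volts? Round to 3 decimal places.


Standard cell potential: E_cell = E_cathode - E_anode.
E_cell = -1.943 - (-1.971)
E_cell = 0.028 V, rounded to 3 dp:

0.028 V


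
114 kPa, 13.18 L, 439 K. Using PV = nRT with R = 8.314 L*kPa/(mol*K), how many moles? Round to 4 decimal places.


PV = nRT, solve for n = PV / (RT).
PV = 114 * 13.18 = 1502.52
RT = 8.314 * 439 = 3649.846
n = 1502.52 / 3649.846
n = 0.41166668 mol, rounded to 4 dp:

0.4117 mol


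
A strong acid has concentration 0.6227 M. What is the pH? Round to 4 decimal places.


A strong acid dissociates completely, so [H+] equals the given concentration.
pH = -log10([H+]) = -log10(0.6227)
pH = 0.20572113, rounded to 4 dp:

0.2057


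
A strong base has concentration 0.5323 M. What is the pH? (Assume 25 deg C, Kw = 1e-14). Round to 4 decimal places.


A strong base dissociates completely, so [OH-] equals the given concentration.
pOH = -log10([OH-]) = -log10(0.5323) = 0.273844
pH = 14 - pOH = 14 - 0.273844
pH = 13.726156, rounded to 4 dp:

13.7262


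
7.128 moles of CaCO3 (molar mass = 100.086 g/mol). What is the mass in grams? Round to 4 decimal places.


mass = n * M
mass = 7.128 * 100.086
mass = 713.413008 g, rounded to 4 dp:

713.4130 g


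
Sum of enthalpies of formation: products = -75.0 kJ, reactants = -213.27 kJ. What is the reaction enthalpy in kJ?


dH_rxn = sum(dH_f products) - sum(dH_f reactants)
dH_rxn = -75.0 - (-213.27)
dH_rxn = 138.27 kJ:

138.27 kJ


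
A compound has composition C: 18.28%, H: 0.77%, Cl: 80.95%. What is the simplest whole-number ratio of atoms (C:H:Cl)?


Assume 100 g of compound, divide each mass% by atomic mass to get moles, then normalize by the smallest to get a raw atom ratio.
Moles per 100 g: C: 18.28/12.011 = 1.5219, H: 0.77/1.008 = 0.7639, Cl: 80.95/35.453 = 2.2833
Raw ratio (divide by min = 0.7639): C: 1.992, H: 1.0, Cl: 2.989
Multiply by 1 to clear fractions: C: 1.992 ~= 2, H: 1.0 ~= 1, Cl: 2.989 ~= 3
Reduce by GCD to get the simplest whole-number ratio:

2:1:3


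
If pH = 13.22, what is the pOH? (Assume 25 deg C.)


At 25 deg C, pH + pOH = 14.
pOH = 14 - pH = 14 - 13.22
pOH = 0.78:

0.78


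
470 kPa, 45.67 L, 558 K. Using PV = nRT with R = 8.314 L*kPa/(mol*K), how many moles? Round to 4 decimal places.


PV = nRT, solve for n = PV / (RT).
PV = 470 * 45.67 = 21464.9
RT = 8.314 * 558 = 4639.212
n = 21464.9 / 4639.212
n = 4.6268418 mol, rounded to 4 dp:

4.6268 mol


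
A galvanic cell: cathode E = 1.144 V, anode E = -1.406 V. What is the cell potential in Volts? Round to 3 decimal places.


Standard cell potential: E_cell = E_cathode - E_anode.
E_cell = 1.144 - (-1.406)
E_cell = 2.55 V, rounded to 3 dp:

2.550 V


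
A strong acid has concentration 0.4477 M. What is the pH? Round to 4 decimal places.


A strong acid dissociates completely, so [H+] equals the given concentration.
pH = -log10([H+]) = -log10(0.4477)
pH = 0.34901291, rounded to 4 dp:

0.3490


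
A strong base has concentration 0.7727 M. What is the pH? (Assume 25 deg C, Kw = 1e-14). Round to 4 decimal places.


A strong base dissociates completely, so [OH-] equals the given concentration.
pOH = -log10([OH-]) = -log10(0.7727) = 0.111989
pH = 14 - pOH = 14 - 0.111989
pH = 13.888011, rounded to 4 dp:

13.8880


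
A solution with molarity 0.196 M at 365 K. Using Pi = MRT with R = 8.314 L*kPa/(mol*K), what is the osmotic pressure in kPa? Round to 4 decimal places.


Osmotic pressure (van't Hoff): Pi = M*R*T.
RT = 8.314 * 365 = 3034.61
Pi = 0.196 * 3034.61
Pi = 594.78356 kPa, rounded to 4 dp:

594.7836 kPa


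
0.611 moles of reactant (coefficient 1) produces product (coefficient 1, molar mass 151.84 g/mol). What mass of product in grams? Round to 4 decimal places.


Use the coefficient ratio to convert reactant moles to product moles, then multiply by the product's molar mass.
moles_P = moles_R * (coeff_P / coeff_R) = 0.611 * (1/1) = 0.611
mass_P = moles_P * M_P = 0.611 * 151.84
mass_P = 92.77424 g, rounded to 4 dp:

92.7742 g


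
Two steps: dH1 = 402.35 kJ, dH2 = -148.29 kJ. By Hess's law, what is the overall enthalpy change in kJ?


Hess's law: enthalpy is a state function, so add the step enthalpies.
dH_total = dH1 + dH2 = 402.35 + (-148.29)
dH_total = 254.06 kJ:

254.06 kJ


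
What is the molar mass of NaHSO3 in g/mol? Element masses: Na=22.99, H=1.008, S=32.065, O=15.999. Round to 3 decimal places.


M = sum(count * atomic_mass) over atoms.
M = 1*22.99 + 1*1.008 + 1*32.065 + 3*15.999
M = 22.99 + 1.008 + 32.065 + 47.997
M = 104.06 g/mol, rounded to 3 dp:

104.060 g/mol


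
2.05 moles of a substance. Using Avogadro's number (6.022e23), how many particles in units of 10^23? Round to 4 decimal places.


N = n * NA, then divide by 1e23 for the requested units.
N / 1e23 = n * 6.022
N / 1e23 = 2.05 * 6.022
N / 1e23 = 12.3451, rounded to 4 dp:

12.3451


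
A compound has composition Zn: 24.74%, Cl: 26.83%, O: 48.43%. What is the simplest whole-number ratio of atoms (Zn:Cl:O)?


Assume 100 g of compound, divide each mass% by atomic mass to get moles, then normalize by the smallest to get a raw atom ratio.
Moles per 100 g: Zn: 24.74/65.38 = 0.3784, Cl: 26.83/35.453 = 0.7568, O: 48.43/15.999 = 3.0271
Raw ratio (divide by min = 0.3784): Zn: 1.0, Cl: 2.0, O: 8.0
Multiply by 1 to clear fractions: Zn: 1.0 ~= 1, Cl: 2.0 ~= 2, O: 8.0 ~= 8
Reduce by GCD to get the simplest whole-number ratio:

1:2:8
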